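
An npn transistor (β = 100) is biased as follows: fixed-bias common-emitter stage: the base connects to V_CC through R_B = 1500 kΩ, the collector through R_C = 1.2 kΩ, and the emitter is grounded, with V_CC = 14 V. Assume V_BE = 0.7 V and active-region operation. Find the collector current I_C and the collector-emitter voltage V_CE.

I_C ≈ 0.89 mA, V_CE ≈ 13 V

Base loop: V_CC = I_B·R_B + V_BE, so I_B = (14 − 0.7)/1500 kΩ = 0.00887 mA.
In the active region I_C = β·I_B = 100 × 0.00887 = 0.887 mA.
Collector loop: V_CE = V_CC − I_C·R_C = 14 − 0.887×1.2 = 12.9 V.
Since V_CE = 12.9 V > V_CE(sat) ≈ 0.2 V, the transistor is in the active region as assumed.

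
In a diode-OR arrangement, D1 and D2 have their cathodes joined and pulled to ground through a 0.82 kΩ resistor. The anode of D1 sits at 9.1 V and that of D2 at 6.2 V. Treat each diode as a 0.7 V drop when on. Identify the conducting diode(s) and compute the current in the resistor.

Only D1 conducts; I_R ≈ 10 mA

Assume both conduct. Then node N would need to be at both 9.1−0.7 = 8.4 V and 6.2−0.7 = 5.5 V, which is impossible.
Assume only D1 conducts: V_N = 9.1 − 0.7 = 8.4 V, so I_R = 8.4/0.82 = 10.2 mA.
Check D2: its anode-to-cathode voltage is 6.2 − 8.4 = -2.2 V < 0.7 V, so it is off. The assumption is consistent.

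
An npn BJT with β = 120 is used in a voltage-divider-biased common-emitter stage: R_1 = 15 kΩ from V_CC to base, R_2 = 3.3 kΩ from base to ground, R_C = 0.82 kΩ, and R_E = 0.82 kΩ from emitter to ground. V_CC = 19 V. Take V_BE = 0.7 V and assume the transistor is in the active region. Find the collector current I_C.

I_C ≈ 3.2 mA

Thevenize the base divider: V_Th = V_CC·R_2/(R_1+R_2) = 19×3.3/18.3 = 3.43 V, R_Th = R_1‖R_2 = 2.7 kΩ.
Base-emitter loop: V_Th = I_B·R_Th + V_BE + (β+1)I_B·R_E, so I_B = (3.43 − 0.7) / (2.7 + 121×0.82) = 0.0267 mA.
I_C = β·I_B = 120×0.0267 = 3.21 mA, and I_E = (β+1)I_B = 3.24 mA.
V_CE = V_CC − I_C·R_C − I_E·R_E = 19 − 3.21×0.82 − 3.24×0.82 = 13.7 V.
V_CE = 13.7 V > 0.2 V confirms active-region operation.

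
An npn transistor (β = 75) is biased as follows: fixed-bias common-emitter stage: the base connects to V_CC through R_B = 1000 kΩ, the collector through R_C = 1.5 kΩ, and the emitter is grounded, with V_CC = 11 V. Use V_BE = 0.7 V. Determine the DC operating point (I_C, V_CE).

Base loop: V_CC = I_B·R_B + V_BE, so I_B = (11 − 0.7)/1000 kΩ = 0.0103 mA.
In the active region I_C = β·I_B = 75 × 0.0103 = 0.772 mA.
Collector loop: V_CE = V_CC − I_C·R_C = 11 − 0.772×1.5 = 9.84 V.
Since V_CE = 9.84 V > V_CE(sat) ≈ 0.2 V, the transistor is in the active region as assumed.

I_C ≈ 0.77 mA, V_CE ≈ 9.8 V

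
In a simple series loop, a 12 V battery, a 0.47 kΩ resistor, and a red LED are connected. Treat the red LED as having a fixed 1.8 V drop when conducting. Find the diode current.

KVL around the loop: 12 = V_D + I·R = 1.8 + I × 0.47 kΩ.
So I = (12 − 1.8) / 0.47 kΩ = 10.2 / 0.47 = 21.7 mA.

I ≈ 22 mA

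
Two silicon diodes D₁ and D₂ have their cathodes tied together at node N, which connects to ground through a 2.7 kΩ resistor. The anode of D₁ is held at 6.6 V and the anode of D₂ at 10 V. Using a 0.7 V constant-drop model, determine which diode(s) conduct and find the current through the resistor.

Assume both conduct. Then node N would need to be at both 6.6−0.7 = 5.9 V and 10−0.7 = 9.3 V, which is impossible.
Assume only D₂ conducts: V_N = 10 − 0.7 = 9.3 V, so I_R = 9.3/2.7 = 3.44 mA.
Check D₁: its anode-to-cathode voltage is 6.6 − 9.3 = -2.7 V < 0.7 V, so it is off. The assumption is consistent.

Only D₂ conducts; I_R ≈ 3.4 mA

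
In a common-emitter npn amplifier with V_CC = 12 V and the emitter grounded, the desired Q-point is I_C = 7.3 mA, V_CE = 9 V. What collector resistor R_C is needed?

Collector loop: V_CC = I_C·R_C + V_CE.
R_C = (V_CC − V_CE)/I_C = (12 − 9)/7.3 = 0.411 kΩ.

R_C ≈ 0.41 kΩ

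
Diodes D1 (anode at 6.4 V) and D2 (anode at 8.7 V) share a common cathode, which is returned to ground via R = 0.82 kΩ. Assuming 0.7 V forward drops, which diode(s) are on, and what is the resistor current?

Assume both conduct. Then node N would need to be at both 6.4−0.7 = 5.7 V and 8.7−0.7 = 8 V, which is impossible.
Assume only D2 conducts: V_N = 8.7 − 0.7 = 8 V, so I_R = 8/0.82 = 9.76 mA.
Check D1: its anode-to-cathode voltage is 6.4 − 8 = -1.6 V < 0.7 V, so it is off. The assumption is consistent.

Only D2 conducts; I_R ≈ 9.8 mA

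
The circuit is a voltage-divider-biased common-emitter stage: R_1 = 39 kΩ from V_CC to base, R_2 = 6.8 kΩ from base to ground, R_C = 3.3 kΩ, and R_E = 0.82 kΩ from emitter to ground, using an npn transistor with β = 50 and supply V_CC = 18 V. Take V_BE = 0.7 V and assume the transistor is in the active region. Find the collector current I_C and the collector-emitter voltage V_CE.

Thevenize the base divider: V_Th = V_CC·R_2/(R_1+R_2) = 18×6.8/45.8 = 2.67 V, R_Th = R_1‖R_2 = 5.79 kΩ.
Base-emitter loop: V_Th = I_B·R_Th + V_BE + (β+1)I_B·R_E, so I_B = (2.67 − 0.7) / (5.79 + 51×0.82) = 0.0414 mA.
I_C = β·I_B = 50×0.0414 = 2.07 mA, and I_E = (β+1)I_B = 2.11 mA.
V_CE = V_CC − I_C·R_C − I_E·R_E = 18 − 2.07×3.3 − 2.11×0.82 = 9.43 V.
V_CE = 9.43 V > 0.2 V confirms active-region operation.

I_C ≈ 2.1 mA, V_CE ≈ 9.4 V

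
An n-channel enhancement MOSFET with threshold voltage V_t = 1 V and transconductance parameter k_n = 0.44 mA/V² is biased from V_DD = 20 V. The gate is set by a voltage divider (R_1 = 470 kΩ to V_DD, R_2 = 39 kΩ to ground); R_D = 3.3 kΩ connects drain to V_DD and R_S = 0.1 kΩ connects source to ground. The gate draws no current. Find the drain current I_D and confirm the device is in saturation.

V_G = V_DD·R_2/(R_1+R_2) = 20×39/509 = 1.53 V.
Assume saturation: I_D = (k_n/2)(V_GS − V_t)² with V_GS = V_G − I_D·R_S = 1.53 − 0.1·I_D.
Substituting gives 0.0022·I_D² − 1.02·I_D + 0.0624 = 0, with roots I_D = 0.0609 or 465 mA.
The root I_D = 465 mA gives V_GS = -45 V ≤ V_t, so take I_D = 0.0609 mA.
Then V_GS = 1.53 V and V_DS = V_DD − I_D(R_D+R_S) = 20 − 0.0609×3.4 = 19.8 V.
Saturation requires V_DS ≥ V_GS − V_t = 0.526 V; 19.8 ≥ 0.526 ✓.

I_D ≈ 0.061 mA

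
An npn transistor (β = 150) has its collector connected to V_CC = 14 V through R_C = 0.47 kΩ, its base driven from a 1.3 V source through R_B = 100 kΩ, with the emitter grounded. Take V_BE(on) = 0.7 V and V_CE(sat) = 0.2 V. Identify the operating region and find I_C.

active; I_C ≈ 0.9 mA

Assume active. Base-emitter loop: I_B = (V_BB − V_BE)/R_B = (1.3 − 0.7)/100 = 0.006 mA.
I_C = β·I_B = 150×0.006 = 0.9 mA.
V_CE = V_CC − I_C·R_C = 14 − 0.9×0.47 = 13.6 V > V_CE(sat), so the active-region assumption holds.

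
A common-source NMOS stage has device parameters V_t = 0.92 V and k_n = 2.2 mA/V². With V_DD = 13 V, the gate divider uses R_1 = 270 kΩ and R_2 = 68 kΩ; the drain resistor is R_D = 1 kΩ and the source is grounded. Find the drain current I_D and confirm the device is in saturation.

V_G = V_DD·R_2/(R_1+R_2) = 13×68/338 = 2.62 V. With the source grounded, V_GS = V_G = 2.62 V.
Assume saturation: I_D = (k_n/2)(V_GS − V_t)² = (2.2/2)×(2.62 − 0.92)² = 1.1×1.7² = 3.16 mA.
V_DS = V_DD − I_D·R_D = 13 − 3.16×1 = 9.84 V.
Saturation requires V_DS ≥ V_GS − V_t = 1.7 V; 9.84 ≥ 1.7 ✓.

I_D ≈ 3.2 mA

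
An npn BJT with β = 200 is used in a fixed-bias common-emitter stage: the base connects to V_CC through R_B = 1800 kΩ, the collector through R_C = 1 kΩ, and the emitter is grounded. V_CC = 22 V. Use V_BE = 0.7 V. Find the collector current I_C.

Base loop: V_CC = I_B·R_B + V_BE, so I_B = (22 − 0.7)/1800 kΩ = 0.0118 mA.
In the active region I_C = β·I_B = 200 × 0.0118 = 2.37 mA.
Collector loop: V_CE = V_CC − I_C·R_C = 22 − 2.37×1 = 19.6 V.
Since V_CE = 19.6 V > V_CE(sat) ≈ 0.2 V, the transistor is in the active region as assumed.

I_C ≈ 2.4 mA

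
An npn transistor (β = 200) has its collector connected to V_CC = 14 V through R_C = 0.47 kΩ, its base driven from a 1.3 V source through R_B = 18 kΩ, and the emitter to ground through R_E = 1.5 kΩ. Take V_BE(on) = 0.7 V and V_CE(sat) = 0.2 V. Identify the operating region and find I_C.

active; I_C ≈ 0.38 mA

Assume active. Base-emitter loop: I_B = (V_BB − V_BE)/(R_B + (β+1)R_E) = (1.3 − 0.7)/(18 + 201×1.5) = 0.00188 mA.
I_C = β·I_B = 200×0.00188 = 0.376 mA.
V_CE = V_CC − I_C·R_C − I_E·R_E = 14 − 0.376×0.47 − 0.377×1.5 = 13.3 V > V_CE(sat), so the active-region assumption holds.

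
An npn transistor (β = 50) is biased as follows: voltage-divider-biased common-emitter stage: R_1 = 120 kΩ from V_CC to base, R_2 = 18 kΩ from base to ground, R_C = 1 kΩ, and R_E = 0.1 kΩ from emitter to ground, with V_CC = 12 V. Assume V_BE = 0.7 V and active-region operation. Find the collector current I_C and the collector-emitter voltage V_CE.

I_C ≈ 2.1 mA, V_CE ≈ 9.7 V

Thevenize the base divider: V_Th = V_CC·R_2/(R_1+R_2) = 12×18/138 = 1.57 V, R_Th = R_1‖R_2 = 15.7 kΩ.
Base-emitter loop: V_Th = I_B·R_Th + V_BE + (β+1)I_B·R_E, so I_B = (1.57 − 0.7) / (15.7 + 51×0.1) = 0.0417 mA.
I_C = β·I_B = 50×0.0417 = 2.08 mA, and I_E = (β+1)I_B = 2.13 mA.
V_CE = V_CC − I_C·R_C − I_E·R_E = 12 − 2.08×1 − 2.13×0.1 = 9.7 V.
V_CE = 9.7 V > 0.2 V confirms active-region operation.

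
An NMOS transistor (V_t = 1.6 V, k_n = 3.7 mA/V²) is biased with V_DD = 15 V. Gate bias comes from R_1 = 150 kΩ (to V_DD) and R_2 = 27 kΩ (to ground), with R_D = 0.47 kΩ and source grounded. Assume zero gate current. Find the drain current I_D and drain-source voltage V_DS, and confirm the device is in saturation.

V_G = V_DD·R_2/(R_1+R_2) = 15×27/177 = 2.29 V. With the source grounded, V_GS = V_G = 2.29 V.
Assume saturation: I_D = (k_n/2)(V_GS − V_t)² = (3.7/2)×(2.29 − 1.6)² = 1.85×0.688² = 0.876 mA.
V_DS = V_DD − I_D·R_D = 15 − 0.876×0.47 = 14.6 V.
Saturation requires V_DS ≥ V_GS − V_t = 0.688 V; 14.6 ≥ 0.688 ✓.

I_D ≈ 0.88 mA, V_DS ≈ 15 V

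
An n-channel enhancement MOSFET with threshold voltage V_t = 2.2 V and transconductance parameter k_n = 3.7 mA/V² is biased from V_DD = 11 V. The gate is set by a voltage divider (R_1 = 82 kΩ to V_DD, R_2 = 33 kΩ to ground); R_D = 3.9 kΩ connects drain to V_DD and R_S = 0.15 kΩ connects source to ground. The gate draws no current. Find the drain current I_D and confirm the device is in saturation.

V_G = V_DD·R_2/(R_1+R_2) = 11×33/115 = 3.16 V.
Assume saturation: I_D = (k_n/2)(V_GS − V_t)² with V_GS = V_G − I_D·R_S = 3.16 − 0.15·I_D.
Substituting gives 0.0416·I_D² − 1.53·I_D + 1.69 = 0, with roots I_D = 1.14 or 35.6 mA.
The root I_D = 35.6 mA gives V_GS = -2.19 V ≤ V_t, so take I_D = 1.14 mA.
Then V_GS = 2.99 V and V_DS = V_DD − I_D(R_D+R_S) = 11 − 1.14×4.05 = 6.38 V.
Saturation requires V_DS ≥ V_GS − V_t = 0.785 V; 6.38 ≥ 0.785 ✓.

I_D ≈ 1.1 mA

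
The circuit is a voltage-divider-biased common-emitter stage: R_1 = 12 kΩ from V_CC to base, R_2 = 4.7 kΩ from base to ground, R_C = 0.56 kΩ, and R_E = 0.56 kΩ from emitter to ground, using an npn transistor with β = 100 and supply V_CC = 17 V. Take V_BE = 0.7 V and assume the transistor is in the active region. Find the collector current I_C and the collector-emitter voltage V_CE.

I_C ≈ 6.8 mA, V_CE ≈ 9.3 V

Thevenize the base divider: V_Th = V_CC·R_2/(R_1+R_2) = 17×4.7/16.7 = 4.78 V, R_Th = R_1‖R_2 = 3.38 kΩ.
Base-emitter loop: V_Th = I_B·R_Th + V_BE + (β+1)I_B·R_E, so I_B = (4.78 − 0.7) / (3.38 + 101×0.56) = 0.0681 mA.
I_C = β·I_B = 100×0.0681 = 6.81 mA, and I_E = (β+1)I_B = 6.88 mA.
V_CE = V_CC − I_C·R_C − I_E·R_E = 17 − 6.81×0.56 − 6.88×0.56 = 9.33 V.
V_CE = 9.33 V > 0.2 V confirms active-region operation.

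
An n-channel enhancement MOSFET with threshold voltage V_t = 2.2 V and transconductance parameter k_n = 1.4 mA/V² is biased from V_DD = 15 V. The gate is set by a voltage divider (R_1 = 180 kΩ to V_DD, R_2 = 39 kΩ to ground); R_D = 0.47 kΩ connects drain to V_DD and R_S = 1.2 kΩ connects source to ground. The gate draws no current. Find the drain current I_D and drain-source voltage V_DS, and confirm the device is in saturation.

I_D ≈ 0.091 mA, V_DS ≈ 15 V

V_G = V_DD·R_2/(R_1+R_2) = 15×39/219 = 2.67 V.
Assume saturation: I_D = (k_n/2)(V_GS − V_t)² with V_GS = V_G − I_D·R_S = 2.67 − 1.2·I_D.
Substituting gives 1.01·I_D² − 1.79·I_D + 0.155 = 0, with roots I_D = 0.0915 or 1.69 mA.
The root I_D = 1.69 mA gives V_GS = 0.648 V ≤ V_t, so take I_D = 0.0915 mA.
Then V_GS = 2.56 V and V_DS = V_DD − I_D(R_D+R_S) = 15 − 0.0915×1.67 = 14.8 V.
Saturation requires V_DS ≥ V_GS − V_t = 0.361 V; 14.8 ≥ 0.361 ✓.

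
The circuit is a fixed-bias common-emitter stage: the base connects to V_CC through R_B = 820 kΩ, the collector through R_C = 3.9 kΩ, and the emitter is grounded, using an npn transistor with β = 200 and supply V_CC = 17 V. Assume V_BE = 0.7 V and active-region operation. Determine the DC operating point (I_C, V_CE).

I_C ≈ 4 mA, V_CE ≈ 1.5 V

Base loop: V_CC = I_B·R_B + V_BE, so I_B = (17 − 0.7)/820 kΩ = 0.0199 mA.
In the active region I_C = β·I_B = 200 × 0.0199 = 3.98 mA.
Collector loop: V_CE = V_CC − I_C·R_C = 17 − 3.98×3.9 = 1.5 V.
Since V_CE = 1.5 V > V_CE(sat) ≈ 0.2 V, the transistor is in the active region as assumed.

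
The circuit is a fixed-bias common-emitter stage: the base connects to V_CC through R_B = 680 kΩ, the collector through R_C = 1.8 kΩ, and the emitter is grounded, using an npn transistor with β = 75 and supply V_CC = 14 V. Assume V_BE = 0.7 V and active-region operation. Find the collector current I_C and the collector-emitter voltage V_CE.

Base loop: V_CC = I_B·R_B + V_BE, so I_B = (14 − 0.7)/680 kΩ = 0.0196 mA.
In the active region I_C = β·I_B = 75 × 0.0196 = 1.47 mA.
Collector loop: V_CE = V_CC − I_C·R_C = 14 − 1.47×1.8 = 11.4 V.
Since V_CE = 11.4 V > V_CE(sat) ≈ 0.2 V, the transistor is in the active region as assumed.

I_C ≈ 1.5 mA, V_CE ≈ 11 V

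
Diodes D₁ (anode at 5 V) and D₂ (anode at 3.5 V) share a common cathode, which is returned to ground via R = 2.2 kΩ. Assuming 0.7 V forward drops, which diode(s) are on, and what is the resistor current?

Only D₁ conducts; I_R ≈ 2 mA

Assume both conduct. Then node N would need to be at both 5−0.7 = 4.3 V and 3.5−0.7 = 2.8 V, which is impossible.
Assume only D₁ conducts: V_N = 5 − 0.7 = 4.3 V, so I_R = 4.3/2.2 = 1.95 mA.
Check D₂: its anode-to-cathode voltage is 3.5 − 4.3 = -0.8 V < 0.7 V, so it is off. The assumption is consistent.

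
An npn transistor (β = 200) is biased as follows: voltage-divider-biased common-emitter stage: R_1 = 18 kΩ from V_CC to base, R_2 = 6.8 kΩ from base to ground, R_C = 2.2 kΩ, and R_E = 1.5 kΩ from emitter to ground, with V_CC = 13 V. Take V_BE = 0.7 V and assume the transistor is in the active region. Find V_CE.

V_CE ≈ 6.1 V

Thevenize the base divider: V_Th = V_CC·R_2/(R_1+R_2) = 13×6.8/24.8 = 3.56 V, R_Th = R_1‖R_2 = 4.94 kΩ.
Base-emitter loop: V_Th = I_B·R_Th + V_BE + (β+1)I_B·R_E, so I_B = (3.56 − 0.7) / (4.94 + 201×1.5) = 0.00935 mA.
I_C = β·I_B = 200×0.00935 = 1.87 mA, and I_E = (β+1)I_B = 1.88 mA.
V_CE = V_CC − I_C·R_C − I_E·R_E = 13 − 1.87×2.2 − 1.88×1.5 = 6.07 V.
V_CE = 6.07 V > 0.2 V confirms active-region operation.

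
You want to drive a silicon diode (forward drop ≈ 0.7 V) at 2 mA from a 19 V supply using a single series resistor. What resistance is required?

The resistor drops V_S − V_D = 19 − 0.7 = 18.3 V at 2 mA.
R = 18.3 V / 2 mA = 9.15 kΩ.

R ≈ 9.2 kΩ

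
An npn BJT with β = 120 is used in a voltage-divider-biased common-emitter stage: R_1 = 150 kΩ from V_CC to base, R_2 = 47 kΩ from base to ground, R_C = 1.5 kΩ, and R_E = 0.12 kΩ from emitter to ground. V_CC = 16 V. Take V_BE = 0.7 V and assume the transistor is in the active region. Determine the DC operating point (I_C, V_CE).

I_C ≈ 7.4 mA, V_CE ≈ 3.9 V

Thevenize the base divider: V_Th = V_CC·R_2/(R_1+R_2) = 16×47/197 = 3.82 V, R_Th = R_1‖R_2 = 35.8 kΩ.
Base-emitter loop: V_Th = I_B·R_Th + V_BE + (β+1)I_B·R_E, so I_B = (3.82 − 0.7) / (35.8 + 121×0.12) = 0.062 mA.
I_C = β·I_B = 120×0.062 = 7.44 mA, and I_E = (β+1)I_B = 7.5 mA.
V_CE = V_CC − I_C·R_C − I_E·R_E = 16 − 7.44×1.5 − 7.5×0.12 = 3.95 V.
V_CE = 3.95 V > 0.2 V confirms active-region operation.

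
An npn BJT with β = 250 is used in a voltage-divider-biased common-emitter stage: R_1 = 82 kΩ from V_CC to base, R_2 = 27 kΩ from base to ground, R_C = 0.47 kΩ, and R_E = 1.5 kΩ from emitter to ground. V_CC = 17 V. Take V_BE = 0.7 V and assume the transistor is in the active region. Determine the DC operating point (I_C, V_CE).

Thevenize the base divider: V_Th = V_CC·R_2/(R_1+R_2) = 17×27/109 = 4.21 V, R_Th = R_1‖R_2 = 20.3 kΩ.
Base-emitter loop: V_Th = I_B·R_Th + V_BE + (β+1)I_B·R_E, so I_B = (4.21 − 0.7) / (20.3 + 251×1.5) = 0.00885 mA.
I_C = β·I_B = 250×0.00885 = 2.21 mA, and I_E = (β+1)I_B = 2.22 mA.
V_CE = V_CC − I_C·R_C − I_E·R_E = 17 − 2.21×0.47 − 2.22×1.5 = 12.6 V.
V_CE = 12.6 V > 0.2 V confirms active-region operation.

I_C ≈ 2.2 mA, V_CE ≈ 13 V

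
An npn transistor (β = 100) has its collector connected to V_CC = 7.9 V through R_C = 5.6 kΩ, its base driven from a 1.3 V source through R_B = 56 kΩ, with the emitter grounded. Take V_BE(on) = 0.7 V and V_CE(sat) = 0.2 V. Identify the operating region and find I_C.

Assume active. Base-emitter loop: I_B = (V_BB − V_BE)/R_B = (1.3 − 0.7)/56 = 0.0107 mA.
I_C = β·I_B = 100×0.0107 = 1.07 mA.
V_CE = V_CC − I_C·R_C = 7.9 − 1.07×5.6 = 1.9 V > V_CE(sat), so the active-region assumption holds.

active; I_C ≈ 1.1 mA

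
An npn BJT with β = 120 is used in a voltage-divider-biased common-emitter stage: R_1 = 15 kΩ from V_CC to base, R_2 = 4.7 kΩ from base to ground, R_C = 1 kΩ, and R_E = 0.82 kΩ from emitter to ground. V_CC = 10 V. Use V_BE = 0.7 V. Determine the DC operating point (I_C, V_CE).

Thevenize the base divider: V_Th = V_CC·R_2/(R_1+R_2) = 10×4.7/19.7 = 2.39 V, R_Th = R_1‖R_2 = 3.58 kΩ.
Base-emitter loop: V_Th = I_B·R_Th + V_BE + (β+1)I_B·R_E, so I_B = (2.39 − 0.7) / (3.58 + 121×0.82) = 0.0164 mA.
I_C = β·I_B = 120×0.0164 = 1.97 mA, and I_E = (β+1)I_B = 1.98 mA.
V_CE = V_CC − I_C·R_C − I_E·R_E = 10 − 1.97×1 − 1.98×0.82 = 6.41 V.
V_CE = 6.41 V > 0.2 V confirms active-region operation.

I_C ≈ 2 mA, V_CE ≈ 6.4 V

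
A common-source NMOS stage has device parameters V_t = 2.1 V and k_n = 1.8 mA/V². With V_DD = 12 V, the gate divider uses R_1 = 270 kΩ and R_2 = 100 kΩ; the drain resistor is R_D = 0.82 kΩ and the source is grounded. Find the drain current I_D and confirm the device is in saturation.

V_G = V_DD·R_2/(R_1+R_2) = 12×100/370 = 3.24 V. With the source grounded, V_GS = V_G = 3.24 V.
Assume saturation: I_D = (k_n/2)(V_GS − V_t)² = (1.8/2)×(3.24 − 2.1)² = 0.9×1.14² = 1.18 mA.
V_DS = V_DD − I_D·R_D = 12 − 1.18×0.82 = 11 V.
Saturation requires V_DS ≥ V_GS − V_t = 1.14 V; 11 ≥ 1.14 ✓.

I_D ≈ 1.2 mA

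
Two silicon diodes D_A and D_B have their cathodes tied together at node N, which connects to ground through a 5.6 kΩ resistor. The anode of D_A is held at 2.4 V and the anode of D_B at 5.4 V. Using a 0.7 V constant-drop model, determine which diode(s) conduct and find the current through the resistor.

Only D_B conducts; I_R ≈ 0.84 mA

Assume both conduct. Then node N would need to be at both 2.4−0.7 = 1.7 V and 5.4−0.7 = 4.7 V, which is impossible.
Assume only D_B conducts: V_N = 5.4 − 0.7 = 4.7 V, so I_R = 4.7/5.6 = 0.839 mA.
Check D_A: its anode-to-cathode voltage is 2.4 − 4.7 = -2.3 V < 0.7 V, so it is off. The assumption is consistent.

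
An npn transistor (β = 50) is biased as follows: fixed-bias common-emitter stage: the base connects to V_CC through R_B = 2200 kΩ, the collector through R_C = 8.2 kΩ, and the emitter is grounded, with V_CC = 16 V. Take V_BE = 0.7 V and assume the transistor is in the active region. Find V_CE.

V_CE ≈ 13 V

Base loop: V_CC = I_B·R_B + V_BE, so I_B = (16 − 0.7)/2200 kΩ = 0.00695 mA.
In the active region I_C = β·I_B = 50 × 0.00695 = 0.348 mA.
Collector loop: V_CE = V_CC − I_C·R_C = 16 − 0.348×8.2 = 13.1 V.
Since V_CE = 13.1 V > V_CE(sat) ≈ 0.2 V, the transistor is in the active region as assumed.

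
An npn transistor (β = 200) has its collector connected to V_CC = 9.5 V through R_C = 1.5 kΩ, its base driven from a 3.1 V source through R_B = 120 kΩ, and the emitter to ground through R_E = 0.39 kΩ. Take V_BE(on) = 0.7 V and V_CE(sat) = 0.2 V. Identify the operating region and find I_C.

active; I_C ≈ 2.4 mA

Assume active. Base-emitter loop: I_B = (V_BB − V_BE)/(R_B + (β+1)R_E) = (3.1 − 0.7)/(120 + 201×0.39) = 0.0121 mA.
I_C = β·I_B = 200×0.0121 = 2.42 mA.
V_CE = V_CC − I_C·R_C − I_E·R_E = 9.5 − 2.42×1.5 − 2.43×0.39 = 4.92 V > V_CE(sat), so the active-region assumption holds.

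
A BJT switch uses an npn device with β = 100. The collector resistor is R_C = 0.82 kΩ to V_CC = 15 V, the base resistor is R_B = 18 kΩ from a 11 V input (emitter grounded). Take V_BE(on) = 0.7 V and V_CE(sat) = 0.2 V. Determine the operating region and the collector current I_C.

Assume active: I_B = (11 − 0.7)/18 = 0.572 mA, giving I_C = β·I_B = 57.2 mA.
But then V_CE = 15 − 57.2×0.82 = -31.9 V < V_CE(sat) = 0.2 V — impossible in the active region.
So the transistor is saturated. With V_CE = 0.2 V, I_C = (V_CC − 0.2)/R_C = 14.8/0.82 = 18 mA.
Check: β·I_B = 57.2 mA > I_C = 18 mA, confirming saturation.

saturation; I_C ≈ 18 mA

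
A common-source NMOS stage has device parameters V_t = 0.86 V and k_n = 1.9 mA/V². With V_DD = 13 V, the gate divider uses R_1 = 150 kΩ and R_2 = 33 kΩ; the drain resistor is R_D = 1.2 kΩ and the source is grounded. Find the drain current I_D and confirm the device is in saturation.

I_D ≈ 2.1 mA

V_G = V_DD·R_2/(R_1+R_2) = 13×33/183 = 2.34 V. With the source grounded, V_GS = V_G = 2.34 V.
Assume saturation: I_D = (k_n/2)(V_GS − V_t)² = (1.9/2)×(2.34 − 0.86)² = 0.95×1.48² = 2.09 mA.
V_DS = V_DD − I_D·R_D = 13 − 2.09×1.2 = 10.5 V.
Saturation requires V_DS ≥ V_GS − V_t = 1.48 V; 10.5 ≥ 1.48 ✓.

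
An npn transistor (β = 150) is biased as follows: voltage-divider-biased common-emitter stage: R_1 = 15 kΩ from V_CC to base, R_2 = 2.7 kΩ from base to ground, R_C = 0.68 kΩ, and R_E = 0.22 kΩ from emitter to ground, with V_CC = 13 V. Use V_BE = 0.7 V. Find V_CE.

Thevenize the base divider: V_Th = V_CC·R_2/(R_1+R_2) = 13×2.7/17.7 = 1.98 V, R_Th = R_1‖R_2 = 2.29 kΩ.
Base-emitter loop: V_Th = I_B·R_Th + V_BE + (β+1)I_B·R_E, so I_B = (1.98 − 0.7) / (2.29 + 151×0.22) = 0.0361 mA.
I_C = β·I_B = 150×0.0361 = 5.42 mA, and I_E = (β+1)I_B = 5.46 mA.
V_CE = V_CC − I_C·R_C − I_E·R_E = 13 − 5.42×0.68 − 5.46×0.22 = 8.11 V.
V_CE = 8.11 V > 0.2 V confirms active-region operation.

V_CE ≈ 8.1 V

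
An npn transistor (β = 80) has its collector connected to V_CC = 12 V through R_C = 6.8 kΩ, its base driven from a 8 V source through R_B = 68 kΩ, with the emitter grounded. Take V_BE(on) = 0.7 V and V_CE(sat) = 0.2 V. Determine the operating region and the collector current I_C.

Assume active: I_B = (8 − 0.7)/68 = 0.107 mA, giving I_C = β·I_B = 8.59 mA.
But then V_CE = 12 − 8.59×6.8 = -46.4 V < V_CE(sat) = 0.2 V — impossible in the active region.
So the transistor is saturated. With V_CE = 0.2 V, I_C = (V_CC − 0.2)/R_C = 11.8/6.8 = 1.74 mA.
Check: β·I_B = 8.59 mA > I_C = 1.74 mA, confirming saturation.

saturation; I_C ≈ 1.7 mA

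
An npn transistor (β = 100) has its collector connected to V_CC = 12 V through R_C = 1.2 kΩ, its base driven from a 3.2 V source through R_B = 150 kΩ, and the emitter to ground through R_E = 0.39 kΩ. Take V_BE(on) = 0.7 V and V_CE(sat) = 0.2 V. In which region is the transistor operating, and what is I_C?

Assume active. Base-emitter loop: I_B = (V_BB − V_BE)/(R_B + (β+1)R_E) = (3.2 − 0.7)/(150 + 101×0.39) = 0.0132 mA.
I_C = β·I_B = 100×0.0132 = 1.32 mA.
V_CE = V_CC − I_C·R_C − I_E·R_E = 12 − 1.32×1.2 − 1.33×0.39 = 9.9 V > V_CE(sat), so the active-region assumption holds.

active; I_C ≈ 1.3 mA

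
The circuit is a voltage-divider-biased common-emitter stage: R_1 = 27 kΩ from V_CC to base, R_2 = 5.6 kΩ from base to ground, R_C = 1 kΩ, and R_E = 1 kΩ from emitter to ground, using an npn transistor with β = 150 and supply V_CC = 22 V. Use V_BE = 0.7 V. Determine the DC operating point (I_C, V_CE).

I_C ≈ 3 mA, V_CE ≈ 16 V

Thevenize the base divider: V_Th = V_CC·R_2/(R_1+R_2) = 22×5.6/32.6 = 3.78 V, R_Th = R_1‖R_2 = 4.64 kΩ.
Base-emitter loop: V_Th = I_B·R_Th + V_BE + (β+1)I_B·R_E, so I_B = (3.78 − 0.7) / (4.64 + 151×1) = 0.0198 mA.
I_C = β·I_B = 150×0.0198 = 2.97 mA, and I_E = (β+1)I_B = 2.99 mA.
V_CE = V_CC − I_C·R_C − I_E·R_E = 22 − 2.97×1 − 2.99×1 = 16 V.
V_CE = 16 V > 0.2 V confirms active-region operation.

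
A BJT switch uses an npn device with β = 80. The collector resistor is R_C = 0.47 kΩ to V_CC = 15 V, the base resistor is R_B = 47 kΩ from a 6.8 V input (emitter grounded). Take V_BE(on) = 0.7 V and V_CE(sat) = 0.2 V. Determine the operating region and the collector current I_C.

Assume active. Base-emitter loop: I_B = (V_BB − V_BE)/R_B = (6.8 − 0.7)/47 = 0.13 mA.
I_C = β·I_B = 80×0.13 = 10.4 mA.
V_CE = V_CC − I_C·R_C = 15 − 10.4×0.47 = 10.1 V > V_CE(sat), so the active-region assumption holds.

active; I_C ≈ 10 mA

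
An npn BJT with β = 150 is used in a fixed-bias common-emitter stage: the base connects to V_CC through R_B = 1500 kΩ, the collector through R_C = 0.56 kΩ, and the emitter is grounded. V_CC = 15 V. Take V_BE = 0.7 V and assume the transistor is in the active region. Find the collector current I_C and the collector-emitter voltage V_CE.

I_C ≈ 1.4 mA, V_CE ≈ 14 V

Base loop: V_CC = I_B·R_B + V_BE, so I_B = (15 − 0.7)/1500 kΩ = 0.00953 mA.
In the active region I_C = β·I_B = 150 × 0.00953 = 1.43 mA.
Collector loop: V_CE = V_CC − I_C·R_C = 15 − 1.43×0.56 = 14.2 V.
Since V_CE = 14.2 V > V_CE(sat) ≈ 0.2 V, the transistor is in the active region as assumed.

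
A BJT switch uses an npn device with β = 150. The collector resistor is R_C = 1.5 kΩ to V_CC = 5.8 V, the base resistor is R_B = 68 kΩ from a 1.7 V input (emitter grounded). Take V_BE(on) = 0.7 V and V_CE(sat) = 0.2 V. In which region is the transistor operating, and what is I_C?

Assume active. Base-emitter loop: I_B = (V_BB − V_BE)/R_B = (1.7 − 0.7)/68 = 0.0147 mA.
I_C = β·I_B = 150×0.0147 = 2.21 mA.
V_CE = V_CC − I_C·R_C = 5.8 − 2.21×1.5 = 2.49 V > V_CE(sat), so the active-region assumption holds.

active; I_C ≈ 2.2 mA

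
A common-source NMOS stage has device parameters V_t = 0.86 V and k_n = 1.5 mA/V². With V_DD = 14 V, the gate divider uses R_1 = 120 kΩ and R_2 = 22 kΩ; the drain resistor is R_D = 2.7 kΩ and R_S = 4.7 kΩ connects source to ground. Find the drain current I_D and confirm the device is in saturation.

I_D ≈ 0.18 mA

V_G = V_DD·R_2/(R_1+R_2) = 14×22/142 = 2.17 V.
Assume saturation: I_D = (k_n/2)(V_GS − V_t)² with V_GS = V_G − I_D·R_S = 2.17 − 4.7·I_D.
Substituting gives 16.6·I_D² − 10.2·I_D + 1.29 = 0, with roots I_D = 0.176 or 0.442 mA.
The root I_D = 0.442 mA gives V_GS = 0.0925 V ≤ V_t, so take I_D = 0.176 mA.
Then V_GS = 1.34 V and V_DS = V_DD − I_D(R_D+R_S) = 14 − 0.176×7.4 = 12.7 V.
Saturation requires V_DS ≥ V_GS − V_t = 0.484 V; 12.7 ≥ 0.484 ✓.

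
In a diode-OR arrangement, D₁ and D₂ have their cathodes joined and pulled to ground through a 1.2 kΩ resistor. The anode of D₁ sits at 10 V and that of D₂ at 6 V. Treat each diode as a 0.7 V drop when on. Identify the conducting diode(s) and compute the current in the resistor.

Assume both conduct. Then node N would need to be at both 10−0.7 = 9.3 V and 6−0.7 = 5.3 V, which is impossible.
Assume only D₁ conducts: V_N = 10 − 0.7 = 9.3 V, so I_R = 9.3/1.2 = 7.75 mA.
Check D₂: its anode-to-cathode voltage is 6 − 9.3 = -3.3 V < 0.7 V, so it is off. The assumption is consistent.

Only D₁ conducts; I_R ≈ 7.8 mA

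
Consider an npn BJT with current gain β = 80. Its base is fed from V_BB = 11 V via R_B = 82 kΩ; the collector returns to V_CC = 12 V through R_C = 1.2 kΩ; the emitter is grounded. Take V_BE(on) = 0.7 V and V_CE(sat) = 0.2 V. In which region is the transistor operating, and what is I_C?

Assume active: I_B = (11 − 0.7)/82 = 0.126 mA, giving I_C = β·I_B = 10 mA.
But then V_CE = 12 − 10×1.2 = -0.0585 V < V_CE(sat) = 0.2 V — impossible in the active region.
So the transistor is saturated. With V_CE = 0.2 V, I_C = (V_CC − 0.2)/R_C = 11.8/1.2 = 9.83 mA.
Check: β·I_B = 10 mA > I_C = 9.83 mA, confirming saturation.

saturation; I_C ≈ 9.8 mA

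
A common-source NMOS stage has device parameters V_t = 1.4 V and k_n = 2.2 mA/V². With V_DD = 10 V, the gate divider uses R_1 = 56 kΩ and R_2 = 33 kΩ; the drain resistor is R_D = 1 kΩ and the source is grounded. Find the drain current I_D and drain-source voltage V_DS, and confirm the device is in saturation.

I_D ≈ 5.9 mA, V_DS ≈ 4.1 V

V_G = V_DD·R_2/(R_1+R_2) = 10×33/89 = 3.71 V. With the source grounded, V_GS = V_G = 3.71 V.
Assume saturation: I_D = (k_n/2)(V_GS − V_t)² = (2.2/2)×(3.71 − 1.4)² = 1.1×2.31² = 5.86 mA.
V_DS = V_DD − I_D·R_D = 10 − 5.86×1 = 4.14 V.
Saturation requires V_DS ≥ V_GS − V_t = 2.31 V; 4.14 ≥ 2.31 ✓.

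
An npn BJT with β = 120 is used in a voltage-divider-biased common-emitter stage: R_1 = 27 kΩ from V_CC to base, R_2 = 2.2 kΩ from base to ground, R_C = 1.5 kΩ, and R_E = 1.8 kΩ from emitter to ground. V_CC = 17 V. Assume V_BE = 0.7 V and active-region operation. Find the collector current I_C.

Thevenize the base divider: V_Th = V_CC·R_2/(R_1+R_2) = 17×2.2/29.2 = 1.28 V, R_Th = R_1‖R_2 = 2.03 kΩ.
Base-emitter loop: V_Th = I_B·R_Th + V_BE + (β+1)I_B·R_E, so I_B = (1.28 − 0.7) / (2.03 + 121×1.8) = 0.00264 mA.
I_C = β·I_B = 120×0.00264 = 0.317 mA, and I_E = (β+1)I_B = 0.32 mA.
V_CE = V_CC − I_C·R_C − I_E·R_E = 17 − 0.317×1.5 − 0.32×1.8 = 15.9 V.
V_CE = 15.9 V > 0.2 V confirms active-region operation.

I_C ≈ 0.32 mA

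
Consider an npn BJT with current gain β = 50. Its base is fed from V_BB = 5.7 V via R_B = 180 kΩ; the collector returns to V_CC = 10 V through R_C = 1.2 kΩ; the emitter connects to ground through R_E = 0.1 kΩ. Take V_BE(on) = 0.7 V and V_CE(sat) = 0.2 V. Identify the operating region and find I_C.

active; I_C ≈ 1.4 mA

Assume active. Base-emitter loop: I_B = (V_BB − V_BE)/(R_B + (β+1)R_E) = (5.7 − 0.7)/(180 + 51×0.1) = 0.027 mA.
I_C = β·I_B = 50×0.027 = 1.35 mA.
V_CE = V_CC − I_C·R_C − I_E·R_E = 10 − 1.35×1.2 − 1.38×0.1 = 8.24 V > V_CE(sat), so the active-region assumption holds.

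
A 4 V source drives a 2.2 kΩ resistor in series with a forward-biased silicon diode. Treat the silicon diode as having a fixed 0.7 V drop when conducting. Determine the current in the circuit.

I ≈ 1.5 mA

KVL around the loop: 4 = V_D + I·R = 0.7 + I × 2.2 kΩ.
So I = (4 − 0.7) / 2.2 kΩ = 3.3 / 2.2 = 1.5 mA.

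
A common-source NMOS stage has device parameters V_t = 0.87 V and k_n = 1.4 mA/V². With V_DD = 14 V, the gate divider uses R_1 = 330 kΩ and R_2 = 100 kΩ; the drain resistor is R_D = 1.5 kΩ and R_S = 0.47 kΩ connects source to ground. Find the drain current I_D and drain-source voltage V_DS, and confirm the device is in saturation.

I_D ≈ 1.7 mA, V_DS ≈ 11 V

V_G = V_DD·R_2/(R_1+R_2) = 14×100/430 = 3.26 V.
Assume saturation: I_D = (k_n/2)(V_GS − V_t)² with V_GS = V_G − I_D·R_S = 3.26 − 0.47·I_D.
Substituting gives 0.155·I_D² − 2.57·I_D + 3.98 = 0, with roots I_D = 1.73 or 14.9 mA.
The root I_D = 14.9 mA gives V_GS = -3.74 V ≤ V_t, so take I_D = 1.73 mA.
Then V_GS = 2.44 V and V_DS = V_DD − I_D(R_D+R_S) = 14 − 1.73×1.97 = 10.6 V.
Saturation requires V_DS ≥ V_GS − V_t = 1.57 V; 10.6 ≥ 1.57 ✓.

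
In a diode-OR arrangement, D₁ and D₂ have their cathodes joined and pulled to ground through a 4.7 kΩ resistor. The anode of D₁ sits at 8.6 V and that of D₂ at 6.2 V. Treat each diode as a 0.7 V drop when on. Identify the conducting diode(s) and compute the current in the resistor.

Assume both conduct. Then node N would need to be at both 8.6−0.7 = 7.9 V and 6.2−0.7 = 5.5 V, which is impossible.
Assume only D₁ conducts: V_N = 8.6 − 0.7 = 7.9 V, so I_R = 7.9/4.7 = 1.68 mA.
Check D₂: its anode-to-cathode voltage is 6.2 − 7.9 = -1.7 V < 0.7 V, so it is off. The assumption is consistent.

Only D₁ conducts; I_R ≈ 1.7 mA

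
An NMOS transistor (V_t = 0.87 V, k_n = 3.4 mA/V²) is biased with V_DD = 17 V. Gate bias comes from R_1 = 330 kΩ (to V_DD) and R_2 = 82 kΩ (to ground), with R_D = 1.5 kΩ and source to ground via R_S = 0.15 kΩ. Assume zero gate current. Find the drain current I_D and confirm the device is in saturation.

I_D ≈ 5.2 mA

V_G = V_DD·R_2/(R_1+R_2) = 17×82/412 = 3.38 V.
Assume saturation: I_D = (k_n/2)(V_GS − V_t)² with V_GS = V_G − I_D·R_S = 3.38 − 0.15·I_D.
Substituting gives 0.0382·I_D² − 2.28·I_D + 10.7 = 0, with roots I_D = 5.15 or 54.5 mA.
The root I_D = 54.5 mA gives V_GS = -4.79 V ≤ V_t, so take I_D = 5.15 mA.
Then V_GS = 2.61 V and V_DS = V_DD − I_D(R_D+R_S) = 17 − 5.15×1.65 = 8.5 V.
Saturation requires V_DS ≥ V_GS − V_t = 1.74 V; 8.5 ≥ 1.74 ✓.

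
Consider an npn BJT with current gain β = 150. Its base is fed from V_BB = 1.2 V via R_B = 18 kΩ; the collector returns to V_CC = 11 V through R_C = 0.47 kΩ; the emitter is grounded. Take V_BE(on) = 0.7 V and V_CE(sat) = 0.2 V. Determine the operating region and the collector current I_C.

active; I_C ≈ 4.2 mA

Assume active. Base-emitter loop: I_B = (V_BB − V_BE)/R_B = (1.2 − 0.7)/18 = 0.0278 mA.
I_C = β·I_B = 150×0.0278 = 4.17 mA.
V_CE = V_CC − I_C·R_C = 11 − 4.17×0.47 = 9.04 V > V_CE(sat), so the active-region assumption holds.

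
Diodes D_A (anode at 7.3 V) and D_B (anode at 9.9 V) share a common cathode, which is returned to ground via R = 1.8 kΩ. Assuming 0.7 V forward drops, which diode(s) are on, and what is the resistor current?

Only D_B conducts; I_R ≈ 5.1 mA

Assume both conduct. Then node N would need to be at both 7.3−0.7 = 6.6 V and 9.9−0.7 = 9.2 V, which is impossible.
Assume only D_B conducts: V_N = 9.9 − 0.7 = 9.2 V, so I_R = 9.2/1.8 = 5.11 mA.
Check D_A: its anode-to-cathode voltage is 7.3 − 9.2 = -1.9 V < 0.7 V, so it is off. The assumption is consistent.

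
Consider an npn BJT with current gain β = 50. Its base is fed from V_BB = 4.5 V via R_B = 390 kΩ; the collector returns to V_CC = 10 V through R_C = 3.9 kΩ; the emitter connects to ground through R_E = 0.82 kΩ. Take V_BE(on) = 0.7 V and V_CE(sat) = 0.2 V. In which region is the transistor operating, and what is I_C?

Assume active. Base-emitter loop: I_B = (V_BB − V_BE)/(R_B + (β+1)R_E) = (4.5 − 0.7)/(390 + 51×0.82) = 0.0088 mA.
I_C = β·I_B = 50×0.0088 = 0.44 mA.
V_CE = V_CC − I_C·R_C − I_E·R_E = 10 − 0.44×3.9 − 0.449×0.82 = 7.92 V > V_CE(sat), so the active-region assumption holds.

active; I_C ≈ 0.44 mA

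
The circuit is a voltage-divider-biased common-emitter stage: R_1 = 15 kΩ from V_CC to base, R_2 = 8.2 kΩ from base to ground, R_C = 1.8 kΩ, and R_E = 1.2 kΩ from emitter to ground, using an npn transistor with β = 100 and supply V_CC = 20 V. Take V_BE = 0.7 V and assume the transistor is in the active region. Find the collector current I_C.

Thevenize the base divider: V_Th = V_CC·R_2/(R_1+R_2) = 20×8.2/23.2 = 7.07 V, R_Th = R_1‖R_2 = 5.3 kΩ.
Base-emitter loop: V_Th = I_B·R_Th + V_BE + (β+1)I_B·R_E, so I_B = (7.07 − 0.7) / (5.3 + 101×1.2) = 0.0503 mA.
I_C = β·I_B = 100×0.0503 = 5.03 mA, and I_E = (β+1)I_B = 5.09 mA.
V_CE = V_CC − I_C·R_C − I_E·R_E = 20 − 5.03×1.8 − 5.09×1.2 = 4.84 V.
V_CE = 4.84 V > 0.2 V confirms active-region operation.

I_C ≈ 5 mA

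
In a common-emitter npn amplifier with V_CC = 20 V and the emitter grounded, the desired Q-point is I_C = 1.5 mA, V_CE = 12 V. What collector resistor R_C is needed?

R_C ≈ 5.3 kΩ

Collector loop: V_CC = I_C·R_C + V_CE.
R_C = (V_CC − V_CE)/I_C = (20 − 12)/1.5 = 5.33 kΩ.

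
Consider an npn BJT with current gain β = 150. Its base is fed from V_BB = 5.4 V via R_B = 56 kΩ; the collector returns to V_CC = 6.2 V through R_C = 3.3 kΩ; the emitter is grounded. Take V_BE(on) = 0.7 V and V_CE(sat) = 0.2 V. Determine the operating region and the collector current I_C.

saturation; I_C ≈ 1.8 mA

Assume active: I_B = (5.4 − 0.7)/56 = 0.0839 mA, giving I_C = β·I_B = 12.6 mA.
But then V_CE = 6.2 − 12.6×3.3 = -35.3 V < V_CE(sat) = 0.2 V — impossible in the active region.
So the transistor is saturated. With V_CE = 0.2 V, I_C = (V_CC − 0.2)/R_C = 6/3.3 = 1.82 mA.
Check: β·I_B = 12.6 mA > I_C = 1.82 mA, confirming saturation.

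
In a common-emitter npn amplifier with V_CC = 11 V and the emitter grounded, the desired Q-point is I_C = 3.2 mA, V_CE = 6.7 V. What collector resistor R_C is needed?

R_C ≈ 1.3 kΩ

Collector loop: V_CC = I_C·R_C + V_CE.
R_C = (V_CC − V_CE)/I_C = (11 − 6.7)/3.2 = 1.34 kΩ.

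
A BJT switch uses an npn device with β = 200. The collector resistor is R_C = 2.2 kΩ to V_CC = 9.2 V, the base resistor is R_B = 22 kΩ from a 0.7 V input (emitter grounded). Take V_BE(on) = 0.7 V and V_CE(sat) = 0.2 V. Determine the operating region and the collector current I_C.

cutoff; I_C ≈ 0

V_BB = 0.7 V ≤ V_BE(on) = 0.7 V, so the base-emitter junction is not forward biased.
The transistor is in cutoff: I_B = I_C = 0.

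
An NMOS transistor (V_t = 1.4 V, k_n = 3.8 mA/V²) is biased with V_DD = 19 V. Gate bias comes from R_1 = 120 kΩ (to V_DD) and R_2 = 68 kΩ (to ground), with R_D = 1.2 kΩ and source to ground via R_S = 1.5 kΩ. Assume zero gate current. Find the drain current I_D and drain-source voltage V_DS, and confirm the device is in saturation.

V_G = V_DD·R_2/(R_1+R_2) = 19×68/188 = 6.87 V.
Assume saturation: I_D = (k_n/2)(V_GS − V_t)² with V_GS = V_G − I_D·R_S = 6.87 − 1.5·I_D.
Substituting gives 4.27·I_D² − 32.2·I_D + 56.9 = 0, with roots I_D = 2.83 or 4.7 mA.
The root I_D = 4.7 mA gives V_GS = -0.172 V ≤ V_t, so take I_D = 2.83 mA.
Then V_GS = 2.62 V and V_DS = V_DD − I_D(R_D+R_S) = 19 − 2.83×2.7 = 11.3 V.
Saturation requires V_DS ≥ V_GS − V_t = 1.22 V; 11.3 ≥ 1.22 ✓.

I_D ≈ 2.8 mA, V_DS ≈ 11 V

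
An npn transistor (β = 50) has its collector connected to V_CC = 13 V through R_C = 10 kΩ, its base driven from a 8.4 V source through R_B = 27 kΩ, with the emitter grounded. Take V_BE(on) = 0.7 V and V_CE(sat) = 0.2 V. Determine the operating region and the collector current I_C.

saturation; I_C ≈ 1.3 mA

Assume active: I_B = (8.4 − 0.7)/27 = 0.285 mA, giving I_C = β·I_B = 14.3 mA.
But then V_CE = 13 − 14.3×10 = -130 V < V_CE(sat) = 0.2 V — impossible in the active region.
So the transistor is saturated. With V_CE = 0.2 V, I_C = (V_CC − 0.2)/R_C = 12.8/10 = 1.28 mA.
Check: β·I_B = 14.3 mA > I_C = 1.28 mA, confirming saturation.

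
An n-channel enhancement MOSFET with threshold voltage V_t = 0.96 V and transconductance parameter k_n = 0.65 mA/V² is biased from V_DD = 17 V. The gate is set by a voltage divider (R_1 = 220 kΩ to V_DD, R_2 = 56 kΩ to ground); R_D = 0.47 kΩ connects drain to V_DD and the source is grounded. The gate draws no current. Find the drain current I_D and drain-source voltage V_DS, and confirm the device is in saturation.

V_G = V_DD·R_2/(R_1+R_2) = 17×56/276 = 3.45 V. With the source grounded, V_GS = V_G = 3.45 V.
Assume saturation: I_D = (k_n/2)(V_GS − V_t)² = (0.65/2)×(3.45 − 0.96)² = 0.325×2.49² = 2.01 mA.
V_DS = V_DD − I_D·R_D = 17 − 2.01×0.47 = 16.1 V.
Saturation requires V_DS ≥ V_GS − V_t = 2.49 V; 16.1 ≥ 2.49 ✓.

I_D ≈ 2 mA, V_DS ≈ 16 V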